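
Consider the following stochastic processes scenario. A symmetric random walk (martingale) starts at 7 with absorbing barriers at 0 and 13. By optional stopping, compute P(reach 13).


By optional stopping theorem: E(M at tau) = M(0) = 7
P(hit 13)*13 + P(hit 0)*0 = 7
P(hit 13) = (7 - 0)/(13 - 0) = 7/13 = 0.5385

0.5385


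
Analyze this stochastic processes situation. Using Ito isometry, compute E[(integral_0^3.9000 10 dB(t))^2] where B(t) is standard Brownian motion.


By Ito isometry: E[(int f dB)^2] = int f^2 dt
= 10^2 * 3.9000
= 100 * 3.9000 = 390.0000

390.0000


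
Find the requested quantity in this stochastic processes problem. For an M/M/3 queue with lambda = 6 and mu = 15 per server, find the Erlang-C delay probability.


a = lambda/mu = 0.4000
rho = a/c = 0.1333
Erlang-C formula applied:
C(c,a) = 0.0082

0.0082


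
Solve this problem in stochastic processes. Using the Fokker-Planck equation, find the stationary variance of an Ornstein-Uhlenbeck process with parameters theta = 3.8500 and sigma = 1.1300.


Stationary variance = sigma^2 / (2*theta)
= 1.1300^2 / (2*3.8500)
= 1.2769 / 7.7000
= 0.1658

0.1658


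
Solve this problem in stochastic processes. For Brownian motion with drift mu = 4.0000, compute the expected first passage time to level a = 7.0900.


Expected first passage time = a/mu
= 7.0900/4.0000
= 1.7725

1.7725


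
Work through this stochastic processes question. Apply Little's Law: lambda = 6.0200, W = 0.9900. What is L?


Little's Law: L = lambda * W
= 6.0200 * 0.9900
= 5.9598

5.9598


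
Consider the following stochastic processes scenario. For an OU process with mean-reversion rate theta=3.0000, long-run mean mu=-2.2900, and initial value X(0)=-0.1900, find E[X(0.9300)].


E[X(t)] = mu + (X(0) - mu)*exp(-theta*t)
= -2.2900 + (-0.1900 - -2.2900)*exp(-3.0000*0.9300)
= -2.2900 + 2.1000 * 0.0614
= -2.1610

-2.1610


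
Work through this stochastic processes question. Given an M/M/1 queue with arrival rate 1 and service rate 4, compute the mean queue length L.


rho = 1/4 = 0.2500
L = rho/(1-rho)
= 0.2500/0.7500
= 0.3333

0.3333


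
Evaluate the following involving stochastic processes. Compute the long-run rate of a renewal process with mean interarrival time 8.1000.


Long-run renewal rate = 1/E(X)
= 1/8.1000
= 0.1235

0.1235


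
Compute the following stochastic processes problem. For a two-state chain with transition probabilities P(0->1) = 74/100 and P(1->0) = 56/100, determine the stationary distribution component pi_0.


Stationary distribution: pi_0 = p10/(p01+p10), pi_1 = p01/(p01+p10)
p01 = 0.7400, p10 = 0.5600
pi_0 = 0.4308

0.4308


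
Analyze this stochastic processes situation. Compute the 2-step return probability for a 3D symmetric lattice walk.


P(return in 2 steps) = P(reverse first step) = 1/(2d)
= 1/6
= 0.1667

0.1667


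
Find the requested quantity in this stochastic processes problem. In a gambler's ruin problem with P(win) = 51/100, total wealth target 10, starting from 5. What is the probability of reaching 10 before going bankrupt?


Gambler's ruin formula:
r = q/p = 0.4900/0.5100 = 0.9608
P(win) = (1 - r^i)/(1 - r^N)
= (1 - 0.9608^5)/(1 - 0.9608^10)
= 0.5498

0.5498


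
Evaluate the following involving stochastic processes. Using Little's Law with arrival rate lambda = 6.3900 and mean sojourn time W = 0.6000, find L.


Little's Law: L = lambda * W
= 6.3900 * 0.6000
= 3.8340

3.8340


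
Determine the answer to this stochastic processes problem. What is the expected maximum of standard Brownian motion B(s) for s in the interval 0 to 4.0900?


E(max B(s)) = sqrt(2t/pi)
= sqrt(2*4.0900/pi)
= sqrt(2.6038)
= 1.6136

1.6136


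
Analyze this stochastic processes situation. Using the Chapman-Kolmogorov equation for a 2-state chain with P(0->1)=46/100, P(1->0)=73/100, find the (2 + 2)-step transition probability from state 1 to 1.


P^4 = P^2 * P^2
Computing via matrix multiplication of the transition matrix.
Entry (1,1) of P^4 = 0.3874

0.3874


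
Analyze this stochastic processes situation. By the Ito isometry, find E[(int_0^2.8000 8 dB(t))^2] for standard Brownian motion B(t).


By Ito isometry: E[(int f dB)^2] = int f^2 dt
= 8^2 * 2.8000
= 64 * 2.8000 = 179.2000

179.2000


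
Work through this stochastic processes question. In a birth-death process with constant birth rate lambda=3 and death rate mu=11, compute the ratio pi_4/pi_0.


For birth-death process, pi_n/pi_0 = (lambda/mu)^n
= (3/11)^4
= 0.0055

0.0055


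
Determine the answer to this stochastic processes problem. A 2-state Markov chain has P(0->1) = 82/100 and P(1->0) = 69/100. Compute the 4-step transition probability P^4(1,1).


Computing P^4 by matrix multiplication.
P = [[0.1800, 0.8200], [0.6900, 0.3100]]
After raising P to the power 4:
P^4(1,1) = 0.5740

0.5740


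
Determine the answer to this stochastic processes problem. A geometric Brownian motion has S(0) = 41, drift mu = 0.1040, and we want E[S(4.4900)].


E[S(t)] = S(0) * exp(mu * t)
= 41 * exp(0.1040 * 4.4900)
= 41 * 1.5951
= 65.4006

65.4006


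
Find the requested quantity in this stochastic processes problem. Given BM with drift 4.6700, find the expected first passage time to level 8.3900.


Expected first passage time = a/mu
= 8.3900/4.6700
= 1.7966

1.7966


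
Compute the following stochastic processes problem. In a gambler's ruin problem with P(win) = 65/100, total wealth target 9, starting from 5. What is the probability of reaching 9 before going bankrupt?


Gambler's ruin formula:
r = q/p = 0.3500/0.6500 = 0.5385
P(win) = (1 - r^i)/(1 - r^N)
= (1 - 0.5385^5)/(1 - 0.5385^9)
= 0.9584

0.9584


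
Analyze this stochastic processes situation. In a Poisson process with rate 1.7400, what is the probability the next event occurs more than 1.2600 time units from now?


P(X > t) = exp(-lambda * t)
= exp(-1.7400 * 1.2600)
= exp(-2.1924) = 0.1116

0.1116


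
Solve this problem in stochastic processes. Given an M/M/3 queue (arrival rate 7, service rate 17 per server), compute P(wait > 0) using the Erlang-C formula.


a = lambda/mu = 0.4118
rho = a/c = 0.1373
Erlang-C formula applied:
C(c,a) = 0.0089

0.0089


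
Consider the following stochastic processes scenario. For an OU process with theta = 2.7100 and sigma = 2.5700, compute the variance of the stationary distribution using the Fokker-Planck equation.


Stationary variance = sigma^2 / (2*theta)
= 2.5700^2 / (2*2.7100)
= 6.6049 / 5.4200
= 1.2186

1.2186


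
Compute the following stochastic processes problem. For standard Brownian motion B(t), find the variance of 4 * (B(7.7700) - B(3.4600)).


Var(alpha*(B(t)-B(s))) = alpha^2 * (t-s)
= 4^2 * (7.7700 - 3.4600)
= 16 * 4.3100
= 68.9600

68.9600


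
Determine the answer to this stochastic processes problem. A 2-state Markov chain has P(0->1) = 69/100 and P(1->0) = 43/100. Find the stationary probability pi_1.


Stationary distribution: pi_0 = p10/(p01+p10), pi_1 = p01/(p01+p10)
p01 = 0.6900, p10 = 0.4300
pi_1 = 0.6161

0.6161


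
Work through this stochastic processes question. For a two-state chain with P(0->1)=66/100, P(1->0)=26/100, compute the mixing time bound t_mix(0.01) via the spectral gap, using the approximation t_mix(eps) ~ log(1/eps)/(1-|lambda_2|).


lambda_2 = |1 - p01 - p10| = |1 - 0.6600 - 0.2600| = 0.0800
t_mix ~ log(1/eps)/(1 - |lambda_2|)
= log(100)/(1 - 0.0800) = 4.6052/0.9200
= 5.0056

5.0056


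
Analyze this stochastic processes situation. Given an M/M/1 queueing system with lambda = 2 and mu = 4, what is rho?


rho = lambda/mu
= 2/4
= 0.5000

0.5000


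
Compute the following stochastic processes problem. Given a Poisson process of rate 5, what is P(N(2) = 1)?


P(N(t)=k) = (lambda*t)^k * exp(-lambda*t) / k!
lambda*t = 10
= 10^1 * exp(-10) / 1!
= 10 * 4.5400e-05 / 1
= 4.5400e-04

4.5400e-04


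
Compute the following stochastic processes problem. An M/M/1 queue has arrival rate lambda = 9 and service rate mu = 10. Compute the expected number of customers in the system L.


rho = 9/10 = 0.9000
L = rho/(1-rho)
= 0.9000/0.1000
= 9.0000

9.0000


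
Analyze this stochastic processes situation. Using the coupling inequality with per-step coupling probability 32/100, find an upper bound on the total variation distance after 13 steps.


TV distance bound <= (1-delta)^n
= (1 - 0.3200)^13
= 0.6800^13
= 0.0066

0.0066


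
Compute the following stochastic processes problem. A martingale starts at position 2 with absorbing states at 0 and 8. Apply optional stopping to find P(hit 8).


By optional stopping theorem: E(M at tau) = M(0) = 2
P(hit 8)*8 + P(hit 0)*0 = 2
P(hit 8) = (2 - 0)/(8 - 0) = 1/4 = 0.2500

0.2500


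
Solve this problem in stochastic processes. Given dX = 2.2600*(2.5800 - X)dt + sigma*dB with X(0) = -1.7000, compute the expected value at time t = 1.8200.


E[X(t)] = mu + (X(0) - mu)*exp(-theta*t)
= 2.5800 + (-1.7000 - 2.5800)*exp(-2.2600*1.8200)
= 2.5800 + -4.2800 * 0.0164
= 2.5100

2.5100


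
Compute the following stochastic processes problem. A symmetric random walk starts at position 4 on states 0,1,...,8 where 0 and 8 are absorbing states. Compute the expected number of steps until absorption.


For symmetric RW on 0,...,N with absorbing barriers, E(i) = i*(N-i)
E(4) = 4 * 4 = 16

16


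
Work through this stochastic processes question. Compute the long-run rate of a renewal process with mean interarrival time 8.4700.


Long-run renewal rate = 1/E(X)
= 1/8.4700
= 0.1181

0.1181


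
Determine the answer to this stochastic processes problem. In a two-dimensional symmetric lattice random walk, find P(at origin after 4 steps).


P = C(4,2)^2 / 4^4
= 6^2 / 256
= 36 / 256
= 0.1406

0.1406


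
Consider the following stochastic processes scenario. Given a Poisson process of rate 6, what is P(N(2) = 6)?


P(N(t)=k) = (lambda*t)^k * exp(-lambda*t) / k!
lambda*t = 12
= 12^6 * exp(-12) / 6!
= 2985984 * 6.1442e-06 / 720
= 0.0255

0.0255


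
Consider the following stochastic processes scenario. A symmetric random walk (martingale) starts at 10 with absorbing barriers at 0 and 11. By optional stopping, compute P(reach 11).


By optional stopping theorem: E(M at tau) = M(0) = 10
P(hit 11)*11 + P(hit 0)*0 = 10
P(hit 11) = (10 - 0)/(11 - 0) = 10/11 = 0.9091

0.9091


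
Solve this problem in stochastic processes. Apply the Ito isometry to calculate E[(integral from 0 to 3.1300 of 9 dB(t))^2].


By Ito isometry: E[(int f dB)^2] = int f^2 dt
= 9^2 * 3.1300
= 81 * 3.1300 = 253.5300

253.5300


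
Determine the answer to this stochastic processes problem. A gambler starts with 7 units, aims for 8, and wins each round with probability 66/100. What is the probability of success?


Gambler's ruin formula:
r = q/p = 0.3400/0.6600 = 0.5152
P(win) = (1 - r^i)/(1 - r^N)
= (1 - 0.5152^7)/(1 - 0.5152^8)
= 0.9953

0.9953


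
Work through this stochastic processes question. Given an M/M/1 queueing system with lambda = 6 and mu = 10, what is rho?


rho = lambda/mu
= 6/10
= 0.6000

0.6000


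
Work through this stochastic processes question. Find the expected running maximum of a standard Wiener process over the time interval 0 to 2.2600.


E(max B(s)) = sqrt(2t/pi)
= sqrt(2*2.2600/pi)
= sqrt(1.4388)
= 1.1995

1.1995


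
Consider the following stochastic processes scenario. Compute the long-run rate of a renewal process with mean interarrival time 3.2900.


Long-run renewal rate = 1/E(X)
= 1/3.2900
= 0.3040

0.3040


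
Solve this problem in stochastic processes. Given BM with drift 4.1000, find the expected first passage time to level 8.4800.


Expected first passage time = a/mu
= 8.4800/4.1000
= 2.0683

2.0683


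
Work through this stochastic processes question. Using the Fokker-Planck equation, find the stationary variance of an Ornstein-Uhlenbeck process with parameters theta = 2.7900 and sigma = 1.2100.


Stationary variance = sigma^2 / (2*theta)
= 1.2100^2 / (2*2.7900)
= 1.4641 / 5.5800
= 0.2624

0.2624


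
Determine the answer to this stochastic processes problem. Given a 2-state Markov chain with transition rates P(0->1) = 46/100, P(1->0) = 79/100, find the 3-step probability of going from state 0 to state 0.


Computing P^3 by matrix multiplication.
P = [[0.5400, 0.4600], [0.7900, 0.2100]]
After raising P to the power 3:
P^3(0,0) = 0.6262

0.6262


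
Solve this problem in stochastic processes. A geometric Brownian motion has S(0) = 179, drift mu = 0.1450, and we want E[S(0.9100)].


E[S(t)] = S(0) * exp(mu * t)
= 179 * exp(0.1450 * 0.9100)
= 179 * 1.1411
= 204.2482

204.2482


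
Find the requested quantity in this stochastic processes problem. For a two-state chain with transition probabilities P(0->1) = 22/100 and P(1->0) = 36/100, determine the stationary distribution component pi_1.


Stationary distribution: pi_0 = p10/(p01+p10), pi_1 = p01/(p01+p10)
p01 = 0.2200, p10 = 0.3600
pi_1 = 0.3793

0.3793


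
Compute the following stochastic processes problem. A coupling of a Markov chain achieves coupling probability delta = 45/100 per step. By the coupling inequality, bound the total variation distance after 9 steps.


TV distance bound <= (1-delta)^n
= (1 - 0.4500)^9
= 0.5500^9
= 0.0046

0.0046


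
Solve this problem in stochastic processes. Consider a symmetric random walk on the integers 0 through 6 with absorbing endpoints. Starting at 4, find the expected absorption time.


For symmetric RW on 0,...,N with absorbing barriers, E(i) = i*(N-i)
E(4) = 4 * 2 = 8

8


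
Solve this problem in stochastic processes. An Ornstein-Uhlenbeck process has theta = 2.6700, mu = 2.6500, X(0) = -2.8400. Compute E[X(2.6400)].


E[X(t)] = mu + (X(0) - mu)*exp(-theta*t)
= 2.6500 + (-2.8400 - 2.6500)*exp(-2.6700*2.6400)
= 2.6500 + -5.4900 * 8.6845e-04
= 2.6452

2.6452


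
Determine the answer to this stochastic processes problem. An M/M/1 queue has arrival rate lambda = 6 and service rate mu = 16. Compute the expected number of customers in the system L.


rho = 6/16 = 0.3750
L = rho/(1-rho)
= 0.3750/0.6250
= 0.6000

0.6000


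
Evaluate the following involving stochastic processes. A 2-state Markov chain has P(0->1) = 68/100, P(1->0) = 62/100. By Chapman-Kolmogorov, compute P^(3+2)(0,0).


P^5 = P^3 * P^2
Computing via matrix multiplication of the transition matrix.
Entry (0,0) of P^5 = 0.4757

0.4757


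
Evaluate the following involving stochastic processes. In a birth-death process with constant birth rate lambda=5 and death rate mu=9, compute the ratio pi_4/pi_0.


For birth-death process, pi_n/pi_0 = (lambda/mu)^n
= (5/9)^4
= 0.0953

0.0953


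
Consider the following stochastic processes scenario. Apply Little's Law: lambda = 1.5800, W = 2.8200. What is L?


Little's Law: L = lambda * W
= 1.5800 * 2.8200
= 4.4556

4.4556


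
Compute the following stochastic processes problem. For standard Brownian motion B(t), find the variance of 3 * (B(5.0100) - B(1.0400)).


Var(alpha*(B(t)-B(s))) = alpha^2 * (t-s)
= 3^2 * (5.0100 - 1.0400)
= 9 * 3.9700
= 35.7300

35.7300


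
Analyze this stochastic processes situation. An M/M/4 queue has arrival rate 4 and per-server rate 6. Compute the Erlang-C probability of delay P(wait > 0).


a = lambda/mu = 0.6667
rho = a/c = 0.1667
Erlang-C formula applied:
C(c,a) = 0.0051

0.0051


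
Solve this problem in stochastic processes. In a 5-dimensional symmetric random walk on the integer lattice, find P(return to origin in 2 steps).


P(return in 2 steps) = P(reverse first step) = 1/(2d)
= 1/10
= 0.1000

0.1000


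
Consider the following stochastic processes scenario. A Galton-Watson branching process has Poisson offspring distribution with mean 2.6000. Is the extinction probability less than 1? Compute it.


Since mu = 2.6000 > 1, extinction prob q < 1.
Solve s = exp(mu*(s-1)) iteratively.
q = 0.0951

0.0951


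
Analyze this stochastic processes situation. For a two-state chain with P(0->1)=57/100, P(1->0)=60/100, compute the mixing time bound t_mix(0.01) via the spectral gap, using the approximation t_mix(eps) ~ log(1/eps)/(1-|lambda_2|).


lambda_2 = |1 - p01 - p10| = |1 - 0.5700 - 0.6000| = 0.1700
t_mix ~ log(1/eps)/(1 - |lambda_2|)
= log(100)/(1 - 0.1700) = 4.6052/0.8300
= 5.5484

5.5484


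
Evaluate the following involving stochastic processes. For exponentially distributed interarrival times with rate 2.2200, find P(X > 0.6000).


P(X > t) = exp(-lambda * t)
= exp(-2.2200 * 0.6000)
= exp(-1.3320) = 0.2639

0.2639


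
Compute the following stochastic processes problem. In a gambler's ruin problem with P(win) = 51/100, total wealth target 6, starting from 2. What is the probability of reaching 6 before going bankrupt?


Gambler's ruin formula:
r = q/p = 0.4900/0.5100 = 0.9608
P(win) = (1 - r^i)/(1 - r^N)
= (1 - 0.9608^2)/(1 - 0.9608^6)
= 0.3603

0.3603


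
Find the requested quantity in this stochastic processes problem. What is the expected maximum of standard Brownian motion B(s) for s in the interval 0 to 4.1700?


E(max B(s)) = sqrt(2t/pi)
= sqrt(2*4.1700/pi)
= sqrt(2.6547)
= 1.6293

1.6293


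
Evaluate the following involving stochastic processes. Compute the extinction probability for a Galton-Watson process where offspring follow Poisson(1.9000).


Since mu = 1.9000 > 1, extinction prob q < 1.
Solve s = exp(mu*(s-1)) iteratively.
q = 0.2328

0.2328


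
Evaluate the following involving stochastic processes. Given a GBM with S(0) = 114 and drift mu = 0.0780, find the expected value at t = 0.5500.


E[S(t)] = S(0) * exp(mu * t)
= 114 * exp(0.0780 * 0.5500)
= 114 * 1.0438
= 118.9970

118.9970


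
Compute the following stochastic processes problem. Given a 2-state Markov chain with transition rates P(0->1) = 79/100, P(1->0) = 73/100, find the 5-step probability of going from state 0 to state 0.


Computing P^5 by matrix multiplication.
P = [[0.2100, 0.7900], [0.7300, 0.2700]]
After raising P to the power 5:
P^5(0,0) = 0.4605

0.4605


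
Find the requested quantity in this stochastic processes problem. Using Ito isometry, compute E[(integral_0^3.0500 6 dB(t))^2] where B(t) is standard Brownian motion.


By Ito isometry: E[(int f dB)^2] = int f^2 dt
= 6^2 * 3.0500
= 36 * 3.0500 = 109.8000

109.8000


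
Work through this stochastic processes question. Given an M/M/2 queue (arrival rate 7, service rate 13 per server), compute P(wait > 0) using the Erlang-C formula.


a = lambda/mu = 0.5385
rho = a/c = 0.2692
Erlang-C formula applied:
C(c,a) = 0.1142

0.1142


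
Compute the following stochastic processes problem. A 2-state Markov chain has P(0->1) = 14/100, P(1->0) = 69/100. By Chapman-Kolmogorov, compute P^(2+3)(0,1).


P^5 = P^2 * P^3
Computing via matrix multiplication of the transition matrix.
Entry (0,1) of P^5 = 0.1687

0.1687


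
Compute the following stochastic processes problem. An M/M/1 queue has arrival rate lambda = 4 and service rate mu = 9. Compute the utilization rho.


rho = lambda/mu
= 4/9
= 0.4444

0.4444


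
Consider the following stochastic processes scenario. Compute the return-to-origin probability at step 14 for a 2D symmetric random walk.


P = C(14,7)^2 / 4^14
= 3432^2 / 268435456
= 11778624 / 268435456
= 0.0439

0.0439


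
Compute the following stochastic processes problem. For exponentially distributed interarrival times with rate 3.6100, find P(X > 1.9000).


P(X > t) = exp(-lambda * t)
= exp(-3.6100 * 1.9000)
= exp(-6.8590) = 0.0010

0.0010


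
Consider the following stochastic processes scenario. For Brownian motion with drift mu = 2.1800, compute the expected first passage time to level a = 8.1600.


Expected first passage time = a/mu
= 8.1600/2.1800
= 3.7431

3.7431


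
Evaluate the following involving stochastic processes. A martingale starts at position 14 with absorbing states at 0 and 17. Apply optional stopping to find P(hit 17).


By optional stopping theorem: E(M at tau) = M(0) = 14
P(hit 17)*17 + P(hit 0)*0 = 14
P(hit 17) = (14 - 0)/(17 - 0) = 14/17 = 0.8235

0.8235


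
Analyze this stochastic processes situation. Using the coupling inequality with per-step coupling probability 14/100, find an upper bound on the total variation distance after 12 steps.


TV distance bound <= (1-delta)^n
= (1 - 0.1400)^12
= 0.8600^12
= 0.1637

0.1637


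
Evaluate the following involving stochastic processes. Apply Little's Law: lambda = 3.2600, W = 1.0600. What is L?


Little's Law: L = lambda * W
= 3.2600 * 1.0600
= 3.4556

3.4556


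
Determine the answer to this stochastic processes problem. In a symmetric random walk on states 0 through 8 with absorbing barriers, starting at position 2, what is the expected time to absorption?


For symmetric RW on 0,...,N with absorbing barriers, E(i) = i*(N-i)
E(2) = 2 * 6 = 12

12


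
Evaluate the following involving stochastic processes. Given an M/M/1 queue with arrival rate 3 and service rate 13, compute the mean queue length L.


rho = 3/13 = 0.2308
L = rho/(1-rho)
= 0.2308/0.7692
= 0.3000

0.3000


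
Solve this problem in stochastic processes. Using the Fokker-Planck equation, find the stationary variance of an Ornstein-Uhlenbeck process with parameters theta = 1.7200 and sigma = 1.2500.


Stationary variance = sigma^2 / (2*theta)
= 1.2500^2 / (2*1.7200)
= 1.5625 / 3.4400
= 0.4542

0.4542


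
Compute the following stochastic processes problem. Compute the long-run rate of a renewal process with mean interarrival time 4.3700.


Long-run renewal rate = 1/E(X)
= 1/4.3700
= 0.2288

0.2288


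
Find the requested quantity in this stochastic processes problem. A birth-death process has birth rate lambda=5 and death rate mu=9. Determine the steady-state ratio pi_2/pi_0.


For birth-death process, pi_n/pi_0 = (lambda/mu)^n
= (5/9)^2
= 0.3086

0.3086


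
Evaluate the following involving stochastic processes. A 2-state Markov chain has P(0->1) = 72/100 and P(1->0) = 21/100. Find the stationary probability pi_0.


Stationary distribution: pi_0 = p10/(p01+p10), pi_1 = p01/(p01+p10)
p01 = 0.7200, p10 = 0.2100
pi_0 = 0.2258

0.2258


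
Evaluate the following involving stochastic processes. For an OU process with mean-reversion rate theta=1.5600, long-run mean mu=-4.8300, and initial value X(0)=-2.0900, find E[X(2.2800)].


E[X(t)] = mu + (X(0) - mu)*exp(-theta*t)
= -4.8300 + (-2.0900 - -4.8300)*exp(-1.5600*2.2800)
= -4.8300 + 2.7400 * 0.0285
= -4.7518

-4.7518


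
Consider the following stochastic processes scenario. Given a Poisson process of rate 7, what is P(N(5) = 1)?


P(N(t)=k) = (lambda*t)^k * exp(-lambda*t) / k!
lambda*t = 35
= 35^1 * exp(-35) / 1!
= 35 * 6.3051e-16 / 1
= 2.2068e-14

2.2068e-14


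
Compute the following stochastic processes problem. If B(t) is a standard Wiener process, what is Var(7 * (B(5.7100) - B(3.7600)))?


Var(alpha*(B(t)-B(s))) = alpha^2 * (t-s)
= 7^2 * (5.7100 - 3.7600)
= 49 * 1.9500
= 95.5500

95.5500


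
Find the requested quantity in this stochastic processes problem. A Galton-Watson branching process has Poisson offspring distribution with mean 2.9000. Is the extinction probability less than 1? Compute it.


Since mu = 2.9000 > 1, extinction prob q < 1.
Solve s = exp(mu*(s-1)) iteratively.
q = 0.0668

0.0668


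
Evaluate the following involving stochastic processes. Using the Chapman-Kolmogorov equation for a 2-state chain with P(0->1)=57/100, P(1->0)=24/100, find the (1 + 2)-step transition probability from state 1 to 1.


P^3 = P^1 * P^2
Computing via matrix multiplication of the transition matrix.
Entry (1,1) of P^3 = 0.7057

0.7057


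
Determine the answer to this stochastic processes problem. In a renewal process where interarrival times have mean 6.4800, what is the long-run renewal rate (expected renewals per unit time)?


Long-run renewal rate = 1/E(X)
= 1/6.4800
= 0.1543

0.1543


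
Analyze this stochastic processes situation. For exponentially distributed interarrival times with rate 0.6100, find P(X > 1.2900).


P(X > t) = exp(-lambda * t)
= exp(-0.6100 * 1.2900)
= exp(-0.7869) = 0.4553

0.4553


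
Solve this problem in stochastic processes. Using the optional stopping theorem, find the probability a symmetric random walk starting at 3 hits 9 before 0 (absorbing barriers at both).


By optional stopping theorem: E(M at tau) = M(0) = 3
P(hit 9)*9 + P(hit 0)*0 = 3
P(hit 9) = (3 - 0)/(9 - 0) = 1/3 = 0.3333

0.3333


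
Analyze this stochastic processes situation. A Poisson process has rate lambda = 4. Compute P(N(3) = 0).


P(N(t)=k) = (lambda*t)^k * exp(-lambda*t) / k!
lambda*t = 12
= 12^0 * exp(-12) / 0!
= 1 * 6.1442e-06 / 1
= 6.1442e-06

6.1442e-06


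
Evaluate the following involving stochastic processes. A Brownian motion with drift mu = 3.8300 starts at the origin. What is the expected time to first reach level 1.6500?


Expected first passage time = a/mu
= 1.6500/3.8300
= 0.4308

0.4308


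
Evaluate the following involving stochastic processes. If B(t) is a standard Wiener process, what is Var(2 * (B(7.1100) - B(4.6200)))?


Var(alpha*(B(t)-B(s))) = alpha^2 * (t-s)
= 2^2 * (7.1100 - 4.6200)
= 4 * 2.4900
= 9.9600

9.9600


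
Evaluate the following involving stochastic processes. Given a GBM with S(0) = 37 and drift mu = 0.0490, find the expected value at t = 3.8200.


E[S(t)] = S(0) * exp(mu * t)
= 37 * exp(0.0490 * 3.8200)
= 37 * 1.2058
= 44.6162

44.6162


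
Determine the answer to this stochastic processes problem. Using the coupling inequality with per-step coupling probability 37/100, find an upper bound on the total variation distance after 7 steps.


TV distance bound <= (1-delta)^n
= (1 - 0.3700)^7
= 0.6300^7
= 0.0394

0.0394


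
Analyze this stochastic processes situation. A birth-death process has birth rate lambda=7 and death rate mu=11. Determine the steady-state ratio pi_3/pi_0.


For birth-death process, pi_n/pi_0 = (lambda/mu)^n
= (7/11)^3
= 0.2577

0.2577


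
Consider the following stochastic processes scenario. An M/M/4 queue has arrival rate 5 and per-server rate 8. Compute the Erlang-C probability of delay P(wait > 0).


a = lambda/mu = 0.6250
rho = a/c = 0.1562
Erlang-C formula applied:
C(c,a) = 0.0040

0.0040


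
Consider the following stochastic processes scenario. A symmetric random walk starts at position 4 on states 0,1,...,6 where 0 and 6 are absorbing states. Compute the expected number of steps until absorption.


For symmetric RW on 0,...,N with absorbing barriers, E(i) = i*(N-i)
E(4) = 4 * 2 = 8

8


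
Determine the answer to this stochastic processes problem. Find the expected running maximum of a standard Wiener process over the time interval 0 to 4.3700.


E(max B(s)) = sqrt(2t/pi)
= sqrt(2*4.3700/pi)
= sqrt(2.7820)
= 1.6679

1.6679


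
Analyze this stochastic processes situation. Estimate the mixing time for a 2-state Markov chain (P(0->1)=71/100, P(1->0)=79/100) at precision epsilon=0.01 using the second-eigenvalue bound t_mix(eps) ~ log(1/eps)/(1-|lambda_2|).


lambda_2 = |1 - p01 - p10| = |1 - 0.7100 - 0.7900| = 0.5000
t_mix ~ log(1/eps)/(1 - |lambda_2|)
= log(100)/(1 - 0.5000) = 4.6052/0.5000
= 9.2103

9.2103


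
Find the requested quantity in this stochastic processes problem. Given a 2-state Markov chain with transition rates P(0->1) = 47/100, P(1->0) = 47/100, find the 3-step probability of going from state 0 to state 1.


Computing P^3 by matrix multiplication.
P = [[0.5300, 0.4700], [0.4700, 0.5300]]
After raising P to the power 3:
P^3(0,1) = 0.4999

0.4999


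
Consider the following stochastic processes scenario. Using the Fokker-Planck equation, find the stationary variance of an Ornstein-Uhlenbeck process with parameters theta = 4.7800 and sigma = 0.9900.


Stationary variance = sigma^2 / (2*theta)
= 0.9900^2 / (2*4.7800)
= 0.9801 / 9.5600
= 0.1025

0.1025


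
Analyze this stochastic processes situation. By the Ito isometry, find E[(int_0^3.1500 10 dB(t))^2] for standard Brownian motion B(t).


By Ito isometry: E[(int f dB)^2] = int f^2 dt
= 10^2 * 3.1500
= 100 * 3.1500 = 315.0000

315.0000


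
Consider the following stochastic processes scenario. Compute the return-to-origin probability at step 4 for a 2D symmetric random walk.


P = C(4,2)^2 / 4^4
= 6^2 / 256
= 36 / 256
= 0.1406

0.1406


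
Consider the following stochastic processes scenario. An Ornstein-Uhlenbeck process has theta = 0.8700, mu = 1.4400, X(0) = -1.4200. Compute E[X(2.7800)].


E[X(t)] = mu + (X(0) - mu)*exp(-theta*t)
= 1.4400 + (-1.4200 - 1.4400)*exp(-0.8700*2.7800)
= 1.4400 + -2.8600 * 0.0890
= 1.1853

1.1853


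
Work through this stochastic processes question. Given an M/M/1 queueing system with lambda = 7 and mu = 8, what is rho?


rho = lambda/mu
= 7/8
= 0.8750

0.8750


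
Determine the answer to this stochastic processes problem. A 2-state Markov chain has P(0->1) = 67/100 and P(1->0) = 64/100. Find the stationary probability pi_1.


Stationary distribution: pi_0 = p10/(p01+p10), pi_1 = p01/(p01+p10)
p01 = 0.6700, p10 = 0.6400
pi_1 = 0.5115

0.5115


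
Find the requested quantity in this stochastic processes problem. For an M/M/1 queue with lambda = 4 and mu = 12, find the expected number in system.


rho = 4/12 = 0.3333
L = rho/(1-rho)
= 0.3333/0.6667
= 0.5000

0.5000


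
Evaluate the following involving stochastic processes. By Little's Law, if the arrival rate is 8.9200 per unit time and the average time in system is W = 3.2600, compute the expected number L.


Little's Law: L = lambda * W
= 8.9200 * 3.2600
= 29.0792

29.0792


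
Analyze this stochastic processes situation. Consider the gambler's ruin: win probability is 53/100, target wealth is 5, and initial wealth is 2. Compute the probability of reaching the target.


Gambler's ruin formula:
r = q/p = 0.4700/0.5300 = 0.8868
P(win) = (1 - r^i)/(1 - r^N)
= (1 - 0.8868^2)/(1 - 0.8868^5)
= 0.4730

0.4730


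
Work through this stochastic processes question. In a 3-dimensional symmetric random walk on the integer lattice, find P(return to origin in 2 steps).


P(return in 2 steps) = P(reverse first step) = 1/(2d)
= 1/6
= 0.1667

0.1667


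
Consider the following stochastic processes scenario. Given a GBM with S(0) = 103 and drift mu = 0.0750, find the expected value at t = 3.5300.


E[S(t)] = S(0) * exp(mu * t)
= 103 * exp(0.0750 * 3.5300)
= 103 * 1.3031
= 134.2198

134.2198


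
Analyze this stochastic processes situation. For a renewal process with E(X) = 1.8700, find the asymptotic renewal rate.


Long-run renewal rate = 1/E(X)
= 1/1.8700
= 0.5348

0.5348


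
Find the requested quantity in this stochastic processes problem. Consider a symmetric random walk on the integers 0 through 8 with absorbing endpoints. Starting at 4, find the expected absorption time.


For symmetric RW on 0,...,N with absorbing barriers, E(i) = i*(N-i)
E(4) = 4 * 4 = 16

16


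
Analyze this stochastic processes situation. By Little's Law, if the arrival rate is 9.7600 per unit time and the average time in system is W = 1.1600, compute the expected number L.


Little's Law: L = lambda * W
= 9.7600 * 1.1600
= 11.3216

11.3216


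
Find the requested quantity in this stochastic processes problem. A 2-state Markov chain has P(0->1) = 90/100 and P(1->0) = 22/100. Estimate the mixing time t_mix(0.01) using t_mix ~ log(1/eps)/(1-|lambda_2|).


lambda_2 = |1 - p01 - p10| = |1 - 0.9000 - 0.2200| = 0.1200
t_mix ~ log(1/eps)/(1 - |lambda_2|)
= log(100)/(1 - 0.1200) = 4.6052/0.8800
= 5.2331

5.2331


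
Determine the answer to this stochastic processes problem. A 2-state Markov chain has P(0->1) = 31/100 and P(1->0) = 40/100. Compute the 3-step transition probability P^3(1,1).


Computing P^3 by matrix multiplication.
P = [[0.6900, 0.3100], [0.4000, 0.6000]]
After raising P to the power 3:
P^3(1,1) = 0.4504

0.4504


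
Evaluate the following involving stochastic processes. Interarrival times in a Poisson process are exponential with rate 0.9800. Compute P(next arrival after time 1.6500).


P(X > t) = exp(-lambda * t)
= exp(-0.9800 * 1.6500)
= exp(-1.6170) = 0.1985

0.1985


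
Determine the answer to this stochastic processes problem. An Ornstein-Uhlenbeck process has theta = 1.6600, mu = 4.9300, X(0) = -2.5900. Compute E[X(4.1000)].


E[X(t)] = mu + (X(0) - mu)*exp(-theta*t)
= 4.9300 + (-2.5900 - 4.9300)*exp(-1.6600*4.1000)
= 4.9300 + -7.5200 * 0.0011
= 4.9217

4.9217


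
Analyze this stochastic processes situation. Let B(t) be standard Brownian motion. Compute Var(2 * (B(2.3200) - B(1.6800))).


Var(alpha*(B(t)-B(s))) = alpha^2 * (t-s)
= 2^2 * (2.3200 - 1.6800)
= 4 * 0.6400
= 2.5600

2.5600


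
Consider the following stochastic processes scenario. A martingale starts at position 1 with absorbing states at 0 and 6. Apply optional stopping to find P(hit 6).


By optional stopping theorem: E(M at tau) = M(0) = 1
P(hit 6)*6 + P(hit 0)*0 = 1
P(hit 6) = (1 - 0)/(6 - 0) = 1/6 = 0.1667

0.1667


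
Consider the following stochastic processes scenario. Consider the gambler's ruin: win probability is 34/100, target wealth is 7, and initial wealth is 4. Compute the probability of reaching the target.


Gambler's ruin formula:
r = q/p = 0.6600/0.3400 = 1.9412
P(win) = (1 - r^i)/(1 - r^N)
= (1 - 1.9412^4)/(1 - 1.9412^7)
= 0.1283

0.1283


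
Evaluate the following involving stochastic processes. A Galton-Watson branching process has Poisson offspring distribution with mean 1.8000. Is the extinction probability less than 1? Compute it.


Since mu = 1.8000 > 1, extinction prob q < 1.
Solve s = exp(mu*(s-1)) iteratively.
q = 0.2676

0.2676


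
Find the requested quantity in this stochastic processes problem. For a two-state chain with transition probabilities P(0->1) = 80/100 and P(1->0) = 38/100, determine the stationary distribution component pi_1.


Stationary distribution: pi_0 = p10/(p01+p10), pi_1 = p01/(p01+p10)
p01 = 0.8000, p10 = 0.3800
pi_1 = 0.6780

0.6780


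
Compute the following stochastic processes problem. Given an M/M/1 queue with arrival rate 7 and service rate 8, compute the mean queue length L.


rho = 7/8 = 0.8750
L = rho/(1-rho)
= 0.8750/0.1250
= 7.0000

7.0000


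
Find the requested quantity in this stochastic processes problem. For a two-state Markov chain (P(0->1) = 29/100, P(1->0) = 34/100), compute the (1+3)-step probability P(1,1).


P^4 = P^1 * P^3
Computing via matrix multiplication of the transition matrix.
Entry (1,1) of P^4 = 0.4704

0.4704


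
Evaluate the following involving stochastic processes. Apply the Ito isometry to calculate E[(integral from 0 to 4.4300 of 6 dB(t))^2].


By Ito isometry: E[(int f dB)^2] = int f^2 dt
= 6^2 * 4.4300
= 36 * 4.4300 = 159.4800

159.4800


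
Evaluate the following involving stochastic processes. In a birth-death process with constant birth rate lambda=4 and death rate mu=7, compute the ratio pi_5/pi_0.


For birth-death process, pi_n/pi_0 = (lambda/mu)^n
= (4/7)^5
= 0.0609

0.0609


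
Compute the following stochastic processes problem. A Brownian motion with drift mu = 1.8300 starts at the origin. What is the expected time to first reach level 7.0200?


Expected first passage time = a/mu
= 7.0200/1.8300
= 3.8361

3.8361


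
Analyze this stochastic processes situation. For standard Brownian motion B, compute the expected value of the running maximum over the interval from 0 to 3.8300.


E(max B(s)) = sqrt(2t/pi)
= sqrt(2*3.8300/pi)
= sqrt(2.4383)
= 1.5615

1.5615


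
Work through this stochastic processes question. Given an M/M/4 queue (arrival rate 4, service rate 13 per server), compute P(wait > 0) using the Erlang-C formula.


a = lambda/mu = 0.3077
rho = a/c = 0.0769
Erlang-C formula applied:
C(c,a) = 2.9743e-04

2.9743e-04


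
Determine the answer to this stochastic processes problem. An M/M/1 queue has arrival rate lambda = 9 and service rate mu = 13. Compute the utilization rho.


rho = lambda/mu
= 9/13
= 0.6923

0.6923


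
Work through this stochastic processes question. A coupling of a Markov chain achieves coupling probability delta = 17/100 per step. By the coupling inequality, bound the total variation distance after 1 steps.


TV distance bound <= (1-delta)^n
= (1 - 0.1700)^1
= 0.8300^1
= 0.8300

0.8300


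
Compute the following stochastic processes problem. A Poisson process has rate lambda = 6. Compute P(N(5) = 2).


P(N(t)=k) = (lambda*t)^k * exp(-lambda*t) / k!
lambda*t = 30
= 30^2 * exp(-30) / 2!
= 900 * 9.3576e-14 / 2
= 4.2109e-11

4.2109e-11


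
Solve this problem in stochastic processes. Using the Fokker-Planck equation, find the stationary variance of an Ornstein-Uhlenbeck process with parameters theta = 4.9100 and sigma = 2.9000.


Stationary variance = sigma^2 / (2*theta)
= 2.9000^2 / (2*4.9100)
= 8.4100 / 9.8200
= 0.8564

0.8564


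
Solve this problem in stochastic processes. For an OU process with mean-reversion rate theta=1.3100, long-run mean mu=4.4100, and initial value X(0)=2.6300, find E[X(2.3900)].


E[X(t)] = mu + (X(0) - mu)*exp(-theta*t)
= 4.4100 + (2.6300 - 4.4100)*exp(-1.3100*2.3900)
= 4.4100 + -1.7800 * 0.0437
= 4.3323

4.3323


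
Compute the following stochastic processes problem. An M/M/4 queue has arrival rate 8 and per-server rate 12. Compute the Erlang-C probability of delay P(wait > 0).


a = lambda/mu = 0.6667
rho = a/c = 0.1667
Erlang-C formula applied:
C(c,a) = 0.0051

0.0051


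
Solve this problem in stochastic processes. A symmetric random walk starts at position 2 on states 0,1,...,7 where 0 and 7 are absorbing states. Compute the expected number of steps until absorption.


For symmetric RW on 0,...,N with absorbing barriers, E(i) = i*(N-i)
E(2) = 2 * 5 = 10

10


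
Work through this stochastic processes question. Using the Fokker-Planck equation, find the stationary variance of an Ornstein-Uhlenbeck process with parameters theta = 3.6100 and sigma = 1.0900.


Stationary variance = sigma^2 / (2*theta)
= 1.0900^2 / (2*3.6100)
= 1.1881 / 7.2200
= 0.1646

0.1646


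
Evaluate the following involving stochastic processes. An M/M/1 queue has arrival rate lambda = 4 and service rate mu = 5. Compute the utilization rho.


rho = lambda/mu
= 4/5
= 0.8000

0.8000


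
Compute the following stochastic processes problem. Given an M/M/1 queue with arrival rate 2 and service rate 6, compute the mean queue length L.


rho = 2/6 = 0.3333
L = rho/(1-rho)
= 0.3333/0.6667
= 0.5000

0.5000


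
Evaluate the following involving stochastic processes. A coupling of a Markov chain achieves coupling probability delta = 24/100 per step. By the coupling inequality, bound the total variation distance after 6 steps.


TV distance bound <= (1-delta)^n
= (1 - 0.2400)^6
= 0.7600^6
= 0.1927

0.1927


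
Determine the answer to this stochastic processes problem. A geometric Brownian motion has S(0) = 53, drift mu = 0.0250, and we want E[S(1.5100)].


E[S(t)] = S(0) * exp(mu * t)
= 53 * exp(0.0250 * 1.5100)
= 53 * 1.0385
= 55.0390

55.0390


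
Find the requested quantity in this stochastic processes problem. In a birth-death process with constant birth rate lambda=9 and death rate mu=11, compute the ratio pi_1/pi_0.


For birth-death process, pi_n/pi_0 = (lambda/mu)^n
= (9/11)^1
= 0.8182

0.8182


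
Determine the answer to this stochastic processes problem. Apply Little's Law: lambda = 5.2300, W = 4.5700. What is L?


Little's Law: L = lambda * W
= 5.2300 * 4.5700
= 23.9011

23.9011


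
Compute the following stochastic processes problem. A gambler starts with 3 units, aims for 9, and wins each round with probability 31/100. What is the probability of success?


Gambler's ruin formula:
r = q/p = 0.6900/0.3100 = 2.2258
P(win) = (1 - r^i)/(1 - r^N)
= (1 - 2.2258^3)/(1 - 2.2258^9)
= 0.0075

0.0075
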